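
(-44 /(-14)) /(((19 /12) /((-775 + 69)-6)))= -187968 /133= -1413.29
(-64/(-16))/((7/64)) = 256/7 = 36.57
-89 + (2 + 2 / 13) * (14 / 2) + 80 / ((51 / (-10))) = -59411 / 663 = -89.61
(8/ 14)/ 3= 4/ 21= 0.19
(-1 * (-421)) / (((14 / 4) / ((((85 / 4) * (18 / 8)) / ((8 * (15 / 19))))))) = 407949 / 448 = 910.60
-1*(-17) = 17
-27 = -27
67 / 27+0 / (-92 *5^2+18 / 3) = 67 / 27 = 2.48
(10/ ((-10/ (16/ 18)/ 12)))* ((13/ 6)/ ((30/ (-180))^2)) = -832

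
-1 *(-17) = 17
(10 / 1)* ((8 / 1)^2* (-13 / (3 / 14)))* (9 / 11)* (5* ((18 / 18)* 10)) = -17472000 / 11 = -1588363.64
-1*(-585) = 585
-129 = -129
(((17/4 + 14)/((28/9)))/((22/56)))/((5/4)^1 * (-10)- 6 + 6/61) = -40077/49390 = -0.81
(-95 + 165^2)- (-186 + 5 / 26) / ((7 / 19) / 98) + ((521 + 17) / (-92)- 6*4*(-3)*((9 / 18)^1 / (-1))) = 45754773 / 598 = 76513.00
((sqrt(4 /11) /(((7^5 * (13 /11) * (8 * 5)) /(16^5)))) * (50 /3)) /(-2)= -1310720 * sqrt(11) /655473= -6.63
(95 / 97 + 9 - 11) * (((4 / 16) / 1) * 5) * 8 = -990 / 97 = -10.21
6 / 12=1 / 2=0.50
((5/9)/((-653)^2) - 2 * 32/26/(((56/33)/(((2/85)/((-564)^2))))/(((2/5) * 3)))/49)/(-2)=-10444444442/16065379546254675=-0.00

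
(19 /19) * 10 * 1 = 10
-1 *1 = -1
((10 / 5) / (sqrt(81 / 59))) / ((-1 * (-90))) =sqrt(59) / 405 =0.02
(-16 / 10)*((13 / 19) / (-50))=52 / 2375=0.02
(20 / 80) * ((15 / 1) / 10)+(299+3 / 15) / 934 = 12989 / 18680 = 0.70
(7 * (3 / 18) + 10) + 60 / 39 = 991 / 78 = 12.71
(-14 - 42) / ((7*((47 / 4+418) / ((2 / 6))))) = -32 / 5157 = -0.01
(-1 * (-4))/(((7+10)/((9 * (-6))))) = -216/17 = -12.71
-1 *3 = -3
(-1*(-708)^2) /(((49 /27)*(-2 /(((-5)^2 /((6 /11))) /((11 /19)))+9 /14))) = -4285807200 /9583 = -447230.22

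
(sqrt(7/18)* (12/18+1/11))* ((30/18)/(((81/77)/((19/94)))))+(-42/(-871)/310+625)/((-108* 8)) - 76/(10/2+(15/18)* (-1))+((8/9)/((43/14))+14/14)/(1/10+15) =-35744129848001/1893428924400+16625* sqrt(14)/411156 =-18.73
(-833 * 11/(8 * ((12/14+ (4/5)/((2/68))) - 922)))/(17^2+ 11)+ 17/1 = 255374221/15018240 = 17.00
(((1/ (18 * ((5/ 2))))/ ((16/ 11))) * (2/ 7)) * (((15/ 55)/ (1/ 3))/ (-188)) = -1/ 52640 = -0.00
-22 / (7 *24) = -11 / 84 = -0.13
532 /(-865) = -532 /865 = -0.62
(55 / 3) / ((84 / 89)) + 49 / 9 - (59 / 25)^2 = 1013221 / 52500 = 19.30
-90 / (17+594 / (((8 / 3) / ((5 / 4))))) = -1440 / 4727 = -0.30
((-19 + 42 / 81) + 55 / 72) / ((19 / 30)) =-19135 / 684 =-27.98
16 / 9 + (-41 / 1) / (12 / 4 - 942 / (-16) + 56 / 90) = 227144 / 202491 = 1.12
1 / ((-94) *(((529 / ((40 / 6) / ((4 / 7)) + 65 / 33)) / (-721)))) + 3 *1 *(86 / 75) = 24872273 / 6837325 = 3.64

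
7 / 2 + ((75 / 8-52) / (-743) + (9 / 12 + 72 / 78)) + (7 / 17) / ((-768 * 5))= 3297935107 / 630539520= 5.23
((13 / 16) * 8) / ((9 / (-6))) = -13 / 3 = -4.33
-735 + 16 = -719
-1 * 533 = -533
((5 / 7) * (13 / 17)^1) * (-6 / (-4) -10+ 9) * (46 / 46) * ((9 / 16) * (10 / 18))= 325 / 3808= 0.09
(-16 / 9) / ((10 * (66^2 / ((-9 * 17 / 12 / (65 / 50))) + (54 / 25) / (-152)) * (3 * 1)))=51680 / 387347913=0.00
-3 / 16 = -0.19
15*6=90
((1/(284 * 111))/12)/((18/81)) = 1/84064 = 0.00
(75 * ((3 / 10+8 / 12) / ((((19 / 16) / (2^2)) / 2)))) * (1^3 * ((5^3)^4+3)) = 119243422517.89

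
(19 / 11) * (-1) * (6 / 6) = -19 / 11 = -1.73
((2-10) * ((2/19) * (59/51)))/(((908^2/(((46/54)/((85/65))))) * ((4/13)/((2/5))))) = -229333/229186048590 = -0.00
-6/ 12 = -1/ 2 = -0.50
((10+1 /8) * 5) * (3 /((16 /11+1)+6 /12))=51.40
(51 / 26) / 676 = 51 / 17576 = 0.00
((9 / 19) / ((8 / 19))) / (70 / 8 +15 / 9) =27 / 250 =0.11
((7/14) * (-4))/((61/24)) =-48/61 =-0.79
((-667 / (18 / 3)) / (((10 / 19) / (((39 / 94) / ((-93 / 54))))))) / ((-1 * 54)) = -164749 / 174840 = -0.94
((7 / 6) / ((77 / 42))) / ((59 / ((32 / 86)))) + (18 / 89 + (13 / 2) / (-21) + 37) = 3848933491 / 104316366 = 36.90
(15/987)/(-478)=-5/157262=-0.00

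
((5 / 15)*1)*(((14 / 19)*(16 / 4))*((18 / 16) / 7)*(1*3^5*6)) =4374 / 19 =230.21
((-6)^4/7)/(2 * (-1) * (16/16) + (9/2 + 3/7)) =2592/41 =63.22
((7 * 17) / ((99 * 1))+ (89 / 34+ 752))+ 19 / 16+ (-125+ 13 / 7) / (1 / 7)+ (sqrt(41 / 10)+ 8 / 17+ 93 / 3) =-1979807 / 26928+ sqrt(410) / 10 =-71.50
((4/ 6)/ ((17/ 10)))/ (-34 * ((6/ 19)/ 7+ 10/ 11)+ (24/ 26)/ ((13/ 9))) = -1236235/ 100258503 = -0.01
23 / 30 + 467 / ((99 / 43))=201569 / 990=203.61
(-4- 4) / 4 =-2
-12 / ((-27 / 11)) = 44 / 9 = 4.89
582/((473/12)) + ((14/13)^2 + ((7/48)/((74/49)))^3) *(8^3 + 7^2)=665.90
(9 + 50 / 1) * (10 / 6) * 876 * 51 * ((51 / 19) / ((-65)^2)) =44810028 / 16055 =2791.03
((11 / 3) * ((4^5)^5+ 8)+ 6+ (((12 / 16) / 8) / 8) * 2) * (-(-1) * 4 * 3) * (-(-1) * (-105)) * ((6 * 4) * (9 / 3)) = -1498077380048534619705 / 4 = -374519345012133654926.25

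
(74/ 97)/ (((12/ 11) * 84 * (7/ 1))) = 407/ 342216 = 0.00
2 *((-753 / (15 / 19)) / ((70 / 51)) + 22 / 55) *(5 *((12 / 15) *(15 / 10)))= -1458474 / 175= -8334.14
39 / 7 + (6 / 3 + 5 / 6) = 353 / 42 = 8.40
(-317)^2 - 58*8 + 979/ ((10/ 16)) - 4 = 507937/ 5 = 101587.40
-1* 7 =-7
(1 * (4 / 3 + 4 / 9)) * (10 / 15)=32 / 27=1.19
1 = 1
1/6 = 0.17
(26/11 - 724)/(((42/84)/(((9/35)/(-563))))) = 20412/30965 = 0.66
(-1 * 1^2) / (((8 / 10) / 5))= -25 / 4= -6.25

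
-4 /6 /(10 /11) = -11 /15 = -0.73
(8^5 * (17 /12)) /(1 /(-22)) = -3063808 /3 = -1021269.33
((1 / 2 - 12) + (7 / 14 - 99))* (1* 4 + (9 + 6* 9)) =-7370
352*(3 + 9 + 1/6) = 4282.67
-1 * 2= -2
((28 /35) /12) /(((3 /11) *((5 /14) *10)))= 77 /1125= 0.07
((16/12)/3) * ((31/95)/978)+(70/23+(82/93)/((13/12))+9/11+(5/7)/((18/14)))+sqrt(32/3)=4 * sqrt(6)/3+223001006108/42628548105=8.50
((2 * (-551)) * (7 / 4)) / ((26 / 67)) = -258419 / 52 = -4969.60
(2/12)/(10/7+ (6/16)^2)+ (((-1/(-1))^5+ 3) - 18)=-29302/2109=-13.89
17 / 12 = 1.42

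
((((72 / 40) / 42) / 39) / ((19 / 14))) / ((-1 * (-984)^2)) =-1 / 1195796160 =-0.00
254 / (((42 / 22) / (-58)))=-162052 / 21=-7716.76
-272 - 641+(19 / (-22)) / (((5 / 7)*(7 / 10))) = -10062 / 11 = -914.73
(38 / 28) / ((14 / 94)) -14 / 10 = 3779 / 490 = 7.71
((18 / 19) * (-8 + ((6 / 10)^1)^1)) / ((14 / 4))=-1332 / 665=-2.00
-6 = -6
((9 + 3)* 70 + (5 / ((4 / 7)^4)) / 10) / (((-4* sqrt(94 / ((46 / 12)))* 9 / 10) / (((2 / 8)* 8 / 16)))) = -2162405* sqrt(3243) / 20791296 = -5.92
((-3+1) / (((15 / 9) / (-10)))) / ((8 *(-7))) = -3 / 14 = -0.21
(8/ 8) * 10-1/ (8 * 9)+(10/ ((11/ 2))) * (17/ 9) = 1181/ 88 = 13.42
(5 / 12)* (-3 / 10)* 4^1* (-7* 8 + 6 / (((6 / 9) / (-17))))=104.50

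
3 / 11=0.27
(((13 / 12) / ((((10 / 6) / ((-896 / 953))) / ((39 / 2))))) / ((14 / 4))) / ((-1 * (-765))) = -5408 / 1215075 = -0.00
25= 25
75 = 75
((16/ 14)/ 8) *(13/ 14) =0.13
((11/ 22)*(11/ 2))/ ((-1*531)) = -11/ 2124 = -0.01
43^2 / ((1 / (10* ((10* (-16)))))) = -2958400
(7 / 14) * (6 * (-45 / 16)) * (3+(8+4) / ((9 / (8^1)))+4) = -2385 / 16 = -149.06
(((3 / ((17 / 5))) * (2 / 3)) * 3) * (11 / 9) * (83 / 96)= 4565 / 2448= 1.86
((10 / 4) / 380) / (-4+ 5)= 1 / 152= 0.01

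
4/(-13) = -4/13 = -0.31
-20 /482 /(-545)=2 /26269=0.00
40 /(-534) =-20 /267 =-0.07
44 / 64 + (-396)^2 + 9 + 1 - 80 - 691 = 2496891 / 16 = 156055.69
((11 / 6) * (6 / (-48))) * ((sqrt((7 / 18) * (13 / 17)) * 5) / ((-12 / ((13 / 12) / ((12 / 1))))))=715 * sqrt(3094) / 8460288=0.00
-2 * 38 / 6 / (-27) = 38 / 81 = 0.47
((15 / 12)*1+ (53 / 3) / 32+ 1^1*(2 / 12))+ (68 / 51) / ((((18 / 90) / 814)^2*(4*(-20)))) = -26503651 / 96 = -276079.70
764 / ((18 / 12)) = 1528 / 3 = 509.33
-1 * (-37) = 37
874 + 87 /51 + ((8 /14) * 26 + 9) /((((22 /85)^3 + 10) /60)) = 372846595591 /366037931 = 1018.60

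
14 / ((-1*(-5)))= 14 / 5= 2.80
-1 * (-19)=19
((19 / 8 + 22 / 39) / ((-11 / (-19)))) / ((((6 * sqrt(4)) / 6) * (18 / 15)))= 87115 / 41184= 2.12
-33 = -33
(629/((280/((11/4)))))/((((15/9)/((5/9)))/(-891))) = -2054943/1120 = -1834.77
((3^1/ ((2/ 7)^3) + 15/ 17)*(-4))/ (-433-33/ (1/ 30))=17613/ 48382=0.36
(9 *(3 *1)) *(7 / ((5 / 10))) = 378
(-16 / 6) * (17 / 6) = -68 / 9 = -7.56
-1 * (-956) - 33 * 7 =725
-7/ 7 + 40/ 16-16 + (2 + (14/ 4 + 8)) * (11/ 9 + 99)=1338.50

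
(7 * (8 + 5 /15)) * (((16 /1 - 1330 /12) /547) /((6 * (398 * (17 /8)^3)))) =-6372800 /14439459303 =-0.00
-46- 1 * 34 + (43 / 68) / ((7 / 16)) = -9348 / 119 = -78.55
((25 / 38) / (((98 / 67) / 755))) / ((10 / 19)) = 252925 / 392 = 645.22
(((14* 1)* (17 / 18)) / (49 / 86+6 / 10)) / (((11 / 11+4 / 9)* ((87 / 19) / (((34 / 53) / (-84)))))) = -1180565 / 90453987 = -0.01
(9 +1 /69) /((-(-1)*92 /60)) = 3110 /529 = 5.88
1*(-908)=-908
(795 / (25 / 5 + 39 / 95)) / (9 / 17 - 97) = -256785 / 168592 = -1.52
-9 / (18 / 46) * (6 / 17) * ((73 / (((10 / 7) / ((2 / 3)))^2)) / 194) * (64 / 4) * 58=-76347488 / 123675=-617.32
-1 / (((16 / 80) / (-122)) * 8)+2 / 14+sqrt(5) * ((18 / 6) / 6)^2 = sqrt(5) / 4+2139 / 28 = 76.95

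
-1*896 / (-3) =896 / 3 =298.67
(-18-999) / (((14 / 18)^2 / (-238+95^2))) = -14772381.61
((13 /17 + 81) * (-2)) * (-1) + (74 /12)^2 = 123353 /612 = 201.56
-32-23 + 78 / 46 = -1226 / 23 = -53.30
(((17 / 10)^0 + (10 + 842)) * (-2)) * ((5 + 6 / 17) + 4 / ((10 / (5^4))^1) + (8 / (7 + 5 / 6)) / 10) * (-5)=2179031.74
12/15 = 4/5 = 0.80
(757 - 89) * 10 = 6680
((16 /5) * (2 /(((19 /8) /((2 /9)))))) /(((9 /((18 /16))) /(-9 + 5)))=-256 /855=-0.30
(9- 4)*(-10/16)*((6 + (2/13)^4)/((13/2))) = -2142275/742586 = -2.88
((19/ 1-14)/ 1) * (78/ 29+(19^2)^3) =6821653135/ 29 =235229418.45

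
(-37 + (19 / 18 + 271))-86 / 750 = 528617 / 2250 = 234.94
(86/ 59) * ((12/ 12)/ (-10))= -43/ 295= -0.15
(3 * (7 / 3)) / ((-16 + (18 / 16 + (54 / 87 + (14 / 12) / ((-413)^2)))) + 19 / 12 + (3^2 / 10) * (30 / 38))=-0.59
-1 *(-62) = 62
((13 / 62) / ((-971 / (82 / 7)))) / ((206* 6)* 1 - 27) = -41 / 19595751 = -0.00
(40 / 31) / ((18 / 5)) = 100 / 279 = 0.36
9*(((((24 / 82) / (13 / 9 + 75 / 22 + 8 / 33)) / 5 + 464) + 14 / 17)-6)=14520882528 / 3516365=4129.52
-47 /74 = -0.64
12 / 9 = 4 / 3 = 1.33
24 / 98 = 12 / 49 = 0.24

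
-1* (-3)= 3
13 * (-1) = -13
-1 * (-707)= 707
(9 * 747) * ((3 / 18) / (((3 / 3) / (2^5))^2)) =1147392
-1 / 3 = -0.33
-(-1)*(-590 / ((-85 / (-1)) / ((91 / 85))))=-10738 / 1445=-7.43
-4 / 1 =-4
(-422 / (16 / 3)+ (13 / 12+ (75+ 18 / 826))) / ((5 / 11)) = -6.64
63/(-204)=-21/68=-0.31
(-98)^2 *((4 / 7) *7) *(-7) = -268912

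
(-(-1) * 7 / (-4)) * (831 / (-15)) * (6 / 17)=5817 / 170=34.22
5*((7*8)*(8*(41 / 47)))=91840 / 47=1954.04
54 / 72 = 3 / 4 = 0.75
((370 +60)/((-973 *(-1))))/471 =430/458283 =0.00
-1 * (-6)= 6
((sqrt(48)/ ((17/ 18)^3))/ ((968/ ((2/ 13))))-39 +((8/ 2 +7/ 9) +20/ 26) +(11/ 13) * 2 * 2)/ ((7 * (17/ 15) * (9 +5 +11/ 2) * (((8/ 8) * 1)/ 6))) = -70360/ 60333 +349920 * sqrt(3)/ 11955446503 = -1.17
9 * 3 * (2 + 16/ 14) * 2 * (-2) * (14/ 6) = -792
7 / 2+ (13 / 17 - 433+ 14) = -14101 / 34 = -414.74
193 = 193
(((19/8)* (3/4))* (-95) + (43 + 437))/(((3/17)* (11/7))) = 394485/352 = 1120.70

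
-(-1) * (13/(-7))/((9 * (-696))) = 13/43848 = 0.00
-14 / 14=-1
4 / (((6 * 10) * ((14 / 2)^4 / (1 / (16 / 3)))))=1 / 192080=0.00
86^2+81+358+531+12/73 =8366.16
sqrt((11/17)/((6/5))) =sqrt(5610)/102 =0.73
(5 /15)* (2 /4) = 0.17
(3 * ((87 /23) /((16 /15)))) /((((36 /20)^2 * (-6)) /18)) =-3625 /368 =-9.85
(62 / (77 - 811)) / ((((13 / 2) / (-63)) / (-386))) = -1507716 / 4771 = -316.02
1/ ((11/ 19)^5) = 2476099/ 161051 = 15.37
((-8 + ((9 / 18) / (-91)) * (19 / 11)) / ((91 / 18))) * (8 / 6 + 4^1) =-769680 / 91091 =-8.45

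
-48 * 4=-192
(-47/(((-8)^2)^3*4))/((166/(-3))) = 141/174063616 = 0.00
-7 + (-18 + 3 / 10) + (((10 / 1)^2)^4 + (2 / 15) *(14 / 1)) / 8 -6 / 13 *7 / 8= 9749980601 / 780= 12499975.13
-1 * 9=-9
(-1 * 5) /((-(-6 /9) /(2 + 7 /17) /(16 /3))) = -1640 /17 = -96.47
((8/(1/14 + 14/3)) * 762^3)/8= 18582930576/199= 93381560.68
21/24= 0.88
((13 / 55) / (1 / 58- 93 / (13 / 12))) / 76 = -0.00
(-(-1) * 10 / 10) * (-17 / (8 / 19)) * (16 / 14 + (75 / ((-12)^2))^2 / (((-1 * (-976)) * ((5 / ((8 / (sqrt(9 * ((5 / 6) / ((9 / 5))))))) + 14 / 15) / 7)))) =-164493180599 / 3572370816 - 883203125 * sqrt(6) / 16330838016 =-46.18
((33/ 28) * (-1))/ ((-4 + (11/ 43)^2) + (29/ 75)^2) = 31201875/ 100206568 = 0.31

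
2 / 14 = 1 / 7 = 0.14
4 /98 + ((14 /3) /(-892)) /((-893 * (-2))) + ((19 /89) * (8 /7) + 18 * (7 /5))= 1327928796293 /52106710740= 25.48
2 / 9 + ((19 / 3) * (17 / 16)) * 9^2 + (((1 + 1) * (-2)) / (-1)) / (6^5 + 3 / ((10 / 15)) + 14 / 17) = 20773927949 / 38097360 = 545.29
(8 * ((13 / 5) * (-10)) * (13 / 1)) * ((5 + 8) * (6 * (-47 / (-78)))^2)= -459472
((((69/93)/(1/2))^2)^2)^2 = 20047612231936/852891037441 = 23.51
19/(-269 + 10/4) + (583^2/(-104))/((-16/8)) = 13934841/8528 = 1634.01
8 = 8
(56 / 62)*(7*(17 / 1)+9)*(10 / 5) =7168 / 31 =231.23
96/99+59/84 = 515/308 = 1.67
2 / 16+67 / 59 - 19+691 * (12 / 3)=1296235 / 472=2746.26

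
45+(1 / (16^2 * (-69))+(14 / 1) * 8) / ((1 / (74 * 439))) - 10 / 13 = 417755075753 / 114816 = 3638474.39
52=52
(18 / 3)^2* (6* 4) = 864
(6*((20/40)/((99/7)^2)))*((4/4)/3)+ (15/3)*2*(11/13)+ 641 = 82750480/127413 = 649.47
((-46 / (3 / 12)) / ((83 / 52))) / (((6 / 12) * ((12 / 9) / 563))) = -8080176 / 83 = -97351.52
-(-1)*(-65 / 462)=-65 / 462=-0.14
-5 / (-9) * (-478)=-2390 / 9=-265.56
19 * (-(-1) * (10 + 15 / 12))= 855 / 4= 213.75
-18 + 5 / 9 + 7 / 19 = -17.08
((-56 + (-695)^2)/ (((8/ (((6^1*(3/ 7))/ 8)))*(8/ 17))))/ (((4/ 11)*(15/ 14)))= 270945609/ 2560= 105838.13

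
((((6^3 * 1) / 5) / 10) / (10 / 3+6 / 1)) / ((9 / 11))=99 / 175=0.57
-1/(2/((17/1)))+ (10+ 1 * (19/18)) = 23/9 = 2.56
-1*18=-18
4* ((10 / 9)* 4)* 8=1280 / 9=142.22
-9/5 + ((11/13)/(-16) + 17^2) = 298633/1040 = 287.15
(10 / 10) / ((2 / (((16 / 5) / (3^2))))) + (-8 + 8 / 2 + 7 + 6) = 413 / 45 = 9.18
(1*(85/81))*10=850/81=10.49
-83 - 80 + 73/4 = -579/4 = -144.75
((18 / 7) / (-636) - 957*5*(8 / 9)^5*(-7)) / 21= 271464143191 / 306700506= 885.11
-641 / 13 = -49.31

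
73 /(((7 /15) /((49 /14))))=1095 /2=547.50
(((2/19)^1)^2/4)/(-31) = -1/11191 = -0.00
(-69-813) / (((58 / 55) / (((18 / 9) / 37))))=-48510 / 1073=-45.21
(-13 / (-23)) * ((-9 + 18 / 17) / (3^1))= -585 / 391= -1.50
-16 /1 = -16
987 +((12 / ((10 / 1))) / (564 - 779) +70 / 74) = 39295328 / 39775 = 987.94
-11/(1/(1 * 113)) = -1243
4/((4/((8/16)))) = 1/2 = 0.50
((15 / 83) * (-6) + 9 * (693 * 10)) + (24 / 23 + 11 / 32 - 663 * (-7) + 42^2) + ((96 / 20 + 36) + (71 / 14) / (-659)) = 96961514781151 / 1408994720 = 68816.10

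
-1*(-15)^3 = 3375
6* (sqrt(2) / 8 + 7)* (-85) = -3570 - 255* sqrt(2) / 4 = -3660.16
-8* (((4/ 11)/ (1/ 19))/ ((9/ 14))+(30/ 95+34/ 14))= -107.93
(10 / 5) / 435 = 2 / 435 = 0.00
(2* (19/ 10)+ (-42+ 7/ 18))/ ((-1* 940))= 0.04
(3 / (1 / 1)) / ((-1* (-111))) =1 / 37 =0.03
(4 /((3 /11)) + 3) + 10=83 /3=27.67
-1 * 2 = -2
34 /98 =17 /49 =0.35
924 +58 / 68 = 31445 / 34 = 924.85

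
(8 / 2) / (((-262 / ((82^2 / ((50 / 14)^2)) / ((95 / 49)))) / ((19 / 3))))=-32288648 / 1228125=-26.29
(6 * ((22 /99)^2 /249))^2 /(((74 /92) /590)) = 1736960 /1672352973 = 0.00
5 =5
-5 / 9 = -0.56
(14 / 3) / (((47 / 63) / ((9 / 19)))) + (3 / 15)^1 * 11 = 23053 / 4465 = 5.16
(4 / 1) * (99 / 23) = 17.22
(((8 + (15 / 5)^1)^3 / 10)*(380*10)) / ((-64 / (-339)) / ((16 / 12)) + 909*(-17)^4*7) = 11430628 / 12010637183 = 0.00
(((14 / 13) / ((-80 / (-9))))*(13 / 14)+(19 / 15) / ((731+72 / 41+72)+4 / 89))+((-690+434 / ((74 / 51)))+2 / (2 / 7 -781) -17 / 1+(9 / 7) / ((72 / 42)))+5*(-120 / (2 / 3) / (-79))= -890882816077013273 / 2251762654377840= -395.64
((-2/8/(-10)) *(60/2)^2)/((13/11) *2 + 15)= 1.30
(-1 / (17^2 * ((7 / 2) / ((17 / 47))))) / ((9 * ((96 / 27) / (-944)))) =59 / 5593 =0.01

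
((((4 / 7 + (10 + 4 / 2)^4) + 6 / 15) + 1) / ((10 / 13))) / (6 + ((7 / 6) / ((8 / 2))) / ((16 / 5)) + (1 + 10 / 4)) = 1811669184 / 644525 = 2810.86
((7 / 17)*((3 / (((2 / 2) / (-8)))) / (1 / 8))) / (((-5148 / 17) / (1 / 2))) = 56 / 429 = 0.13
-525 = -525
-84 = -84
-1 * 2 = -2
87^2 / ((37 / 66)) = 499554 / 37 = 13501.46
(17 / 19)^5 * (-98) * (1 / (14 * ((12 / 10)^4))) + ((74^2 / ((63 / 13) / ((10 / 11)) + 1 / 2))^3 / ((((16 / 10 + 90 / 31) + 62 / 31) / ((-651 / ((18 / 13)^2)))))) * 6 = -45336552686047095034597523125 / 174699087359277456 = -259512246866.01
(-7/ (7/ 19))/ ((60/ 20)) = -19/ 3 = -6.33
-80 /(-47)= 80 /47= 1.70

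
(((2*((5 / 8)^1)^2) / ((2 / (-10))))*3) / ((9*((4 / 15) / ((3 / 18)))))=-0.81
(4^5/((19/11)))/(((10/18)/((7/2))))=354816/95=3734.91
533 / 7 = 76.14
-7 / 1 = -7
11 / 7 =1.57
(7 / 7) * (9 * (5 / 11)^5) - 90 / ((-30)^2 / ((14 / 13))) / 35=8979574 / 52341575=0.17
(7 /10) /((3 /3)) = 7 /10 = 0.70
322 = 322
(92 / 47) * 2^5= 2944 / 47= 62.64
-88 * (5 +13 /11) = -544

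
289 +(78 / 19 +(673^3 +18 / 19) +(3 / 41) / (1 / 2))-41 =304821470.20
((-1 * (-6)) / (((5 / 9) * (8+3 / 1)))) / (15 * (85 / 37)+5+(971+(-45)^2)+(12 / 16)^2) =0.00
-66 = -66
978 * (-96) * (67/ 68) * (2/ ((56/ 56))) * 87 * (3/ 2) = -410454864/ 17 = -24144403.76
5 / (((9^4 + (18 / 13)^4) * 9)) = 142805 / 1687443273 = 0.00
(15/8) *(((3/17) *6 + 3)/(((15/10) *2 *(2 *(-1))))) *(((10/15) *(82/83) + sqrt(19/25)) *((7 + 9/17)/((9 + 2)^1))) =-552 *sqrt(19)/3179- 150880/263857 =-1.33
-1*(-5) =5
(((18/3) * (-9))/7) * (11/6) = -99/7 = -14.14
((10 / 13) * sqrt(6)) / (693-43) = sqrt(6) / 845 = 0.00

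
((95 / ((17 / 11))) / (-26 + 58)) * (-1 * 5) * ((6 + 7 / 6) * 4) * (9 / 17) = -674025 / 4624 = -145.77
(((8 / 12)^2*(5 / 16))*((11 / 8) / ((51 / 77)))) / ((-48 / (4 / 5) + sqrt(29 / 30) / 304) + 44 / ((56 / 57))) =-30393239800 / 1603754152809 - 3942785*sqrt(870) / 28867574750562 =-0.02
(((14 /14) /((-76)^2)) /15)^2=1 /7506489600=0.00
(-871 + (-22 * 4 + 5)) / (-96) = 159 / 16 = 9.94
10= 10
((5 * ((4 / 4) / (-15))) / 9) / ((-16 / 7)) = 7 / 432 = 0.02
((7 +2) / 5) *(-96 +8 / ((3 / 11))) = -120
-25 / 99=-0.25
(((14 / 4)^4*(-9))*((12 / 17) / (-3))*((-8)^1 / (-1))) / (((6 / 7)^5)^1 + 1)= 726364926 / 417911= 1738.09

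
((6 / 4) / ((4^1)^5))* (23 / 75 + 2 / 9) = 119 / 153600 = 0.00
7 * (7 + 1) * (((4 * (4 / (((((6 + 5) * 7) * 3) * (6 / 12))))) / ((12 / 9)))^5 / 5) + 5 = 9667348419 / 1933417255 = 5.00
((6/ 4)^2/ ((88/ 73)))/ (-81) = -73/ 3168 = -0.02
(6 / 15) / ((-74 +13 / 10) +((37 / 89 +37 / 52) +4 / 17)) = -157352 / 28062721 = -0.01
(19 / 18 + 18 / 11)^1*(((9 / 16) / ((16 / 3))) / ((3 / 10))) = 2665 / 2816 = 0.95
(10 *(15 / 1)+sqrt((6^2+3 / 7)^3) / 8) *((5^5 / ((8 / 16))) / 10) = 159375 *sqrt(1785) / 392+93750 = 110927.23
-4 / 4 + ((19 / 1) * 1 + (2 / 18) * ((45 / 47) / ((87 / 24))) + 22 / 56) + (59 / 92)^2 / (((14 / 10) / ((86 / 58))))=1522861045 / 80755024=18.86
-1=-1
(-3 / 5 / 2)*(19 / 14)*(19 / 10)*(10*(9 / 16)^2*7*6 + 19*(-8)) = 1324509 / 89600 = 14.78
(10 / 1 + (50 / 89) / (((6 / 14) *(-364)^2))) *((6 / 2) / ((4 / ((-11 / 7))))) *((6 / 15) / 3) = -55591591 / 35376432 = -1.57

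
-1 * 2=-2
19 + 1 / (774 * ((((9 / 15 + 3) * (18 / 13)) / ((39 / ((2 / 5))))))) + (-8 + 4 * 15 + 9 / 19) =227116147 / 3176496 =71.50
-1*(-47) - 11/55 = 234/5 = 46.80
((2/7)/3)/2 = 1/21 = 0.05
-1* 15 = -15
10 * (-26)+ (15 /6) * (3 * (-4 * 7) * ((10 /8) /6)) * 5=-1915 /4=-478.75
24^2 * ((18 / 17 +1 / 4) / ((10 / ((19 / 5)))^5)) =1983355299 / 332031250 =5.97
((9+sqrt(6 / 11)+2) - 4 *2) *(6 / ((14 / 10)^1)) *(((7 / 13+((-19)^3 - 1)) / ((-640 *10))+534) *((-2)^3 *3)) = -1201985271 / 7280 - 400661757 *sqrt(66) / 80080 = -205754.61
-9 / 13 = -0.69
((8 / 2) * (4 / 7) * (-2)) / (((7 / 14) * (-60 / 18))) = 96 / 35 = 2.74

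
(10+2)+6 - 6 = 12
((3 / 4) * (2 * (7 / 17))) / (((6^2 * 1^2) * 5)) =7 / 2040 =0.00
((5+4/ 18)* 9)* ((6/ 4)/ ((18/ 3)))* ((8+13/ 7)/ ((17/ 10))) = 16215/ 238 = 68.13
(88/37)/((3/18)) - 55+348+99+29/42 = 632417/1554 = 406.96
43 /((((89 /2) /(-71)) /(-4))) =24424 /89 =274.43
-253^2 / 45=-64009 / 45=-1422.42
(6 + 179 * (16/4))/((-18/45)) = -1805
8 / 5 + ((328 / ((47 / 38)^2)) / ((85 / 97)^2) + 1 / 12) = 53799234361 / 191520300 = 280.91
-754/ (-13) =58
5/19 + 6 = 119/19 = 6.26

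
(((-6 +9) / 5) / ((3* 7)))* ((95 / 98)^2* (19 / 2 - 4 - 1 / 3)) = 55955 / 403368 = 0.14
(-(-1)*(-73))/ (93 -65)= -73/ 28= -2.61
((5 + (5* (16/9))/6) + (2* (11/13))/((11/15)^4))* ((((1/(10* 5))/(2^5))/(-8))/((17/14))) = -1613297/2033171712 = -0.00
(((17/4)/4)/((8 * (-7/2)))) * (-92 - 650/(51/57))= 6957/224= 31.06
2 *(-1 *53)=-106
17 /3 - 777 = -771.33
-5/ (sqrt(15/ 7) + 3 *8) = -280/ 1339 + 5 *sqrt(105)/ 4017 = -0.20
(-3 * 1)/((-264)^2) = -1/23232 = -0.00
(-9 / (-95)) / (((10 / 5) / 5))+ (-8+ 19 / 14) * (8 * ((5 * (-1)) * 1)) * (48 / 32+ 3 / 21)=813261 / 1862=436.77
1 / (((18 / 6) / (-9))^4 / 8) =648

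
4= 4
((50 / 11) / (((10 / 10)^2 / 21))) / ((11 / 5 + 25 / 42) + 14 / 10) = 220500 / 9691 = 22.75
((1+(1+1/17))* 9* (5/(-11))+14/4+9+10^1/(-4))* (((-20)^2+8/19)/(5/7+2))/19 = 15710520/1282633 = 12.25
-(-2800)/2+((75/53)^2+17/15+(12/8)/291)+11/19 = 218011194463/155309610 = 1403.72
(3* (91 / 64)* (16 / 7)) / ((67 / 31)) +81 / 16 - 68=-58.43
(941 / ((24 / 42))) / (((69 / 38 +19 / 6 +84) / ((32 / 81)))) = 125153 / 17118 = 7.31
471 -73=398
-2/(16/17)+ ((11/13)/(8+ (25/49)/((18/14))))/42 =-116777/55016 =-2.12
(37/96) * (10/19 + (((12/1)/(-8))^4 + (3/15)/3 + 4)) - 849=-370029167/437760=-845.28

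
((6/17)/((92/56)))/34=42/6647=0.01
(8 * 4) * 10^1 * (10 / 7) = 3200 / 7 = 457.14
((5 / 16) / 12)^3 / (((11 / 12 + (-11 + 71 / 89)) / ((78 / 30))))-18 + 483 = 2719917313795 / 5849284608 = 465.00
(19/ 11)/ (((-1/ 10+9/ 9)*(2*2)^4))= 95/ 12672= 0.01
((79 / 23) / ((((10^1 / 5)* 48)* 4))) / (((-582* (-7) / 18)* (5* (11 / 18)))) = 711 / 54971840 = 0.00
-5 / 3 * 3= -5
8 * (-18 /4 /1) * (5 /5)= -36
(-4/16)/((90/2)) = -1/180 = -0.01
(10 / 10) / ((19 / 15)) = 15 / 19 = 0.79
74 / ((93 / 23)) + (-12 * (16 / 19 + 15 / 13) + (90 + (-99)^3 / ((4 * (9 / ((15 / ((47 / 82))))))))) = -1522881651791 / 2159274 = -705274.85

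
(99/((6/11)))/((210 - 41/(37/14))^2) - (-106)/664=1413480625/8595881056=0.16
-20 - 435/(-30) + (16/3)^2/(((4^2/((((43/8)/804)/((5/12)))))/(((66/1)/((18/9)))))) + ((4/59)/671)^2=-4.56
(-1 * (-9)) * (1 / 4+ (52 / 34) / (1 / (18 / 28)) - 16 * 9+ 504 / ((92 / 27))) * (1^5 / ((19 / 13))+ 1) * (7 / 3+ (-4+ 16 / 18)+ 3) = 9014560 / 52003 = 173.35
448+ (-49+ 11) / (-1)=486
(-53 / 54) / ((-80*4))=53 / 17280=0.00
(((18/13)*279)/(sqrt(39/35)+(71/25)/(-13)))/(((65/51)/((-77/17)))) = -1639.97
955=955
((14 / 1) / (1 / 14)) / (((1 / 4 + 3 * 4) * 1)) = 16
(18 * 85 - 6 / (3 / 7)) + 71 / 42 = 63743 / 42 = 1517.69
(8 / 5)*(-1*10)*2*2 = -64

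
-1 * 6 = -6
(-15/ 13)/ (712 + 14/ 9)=-135/ 83486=-0.00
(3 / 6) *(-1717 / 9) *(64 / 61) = -54944 / 549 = -100.08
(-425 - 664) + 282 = -807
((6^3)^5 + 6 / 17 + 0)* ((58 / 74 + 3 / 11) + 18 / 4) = 2612588065403.99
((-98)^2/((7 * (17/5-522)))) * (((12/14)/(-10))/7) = 84/2593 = 0.03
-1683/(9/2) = -374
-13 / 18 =-0.72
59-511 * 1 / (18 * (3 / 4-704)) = 1494725 / 25317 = 59.04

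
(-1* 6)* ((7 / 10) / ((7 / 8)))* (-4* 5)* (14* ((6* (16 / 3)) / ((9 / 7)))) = 33450.67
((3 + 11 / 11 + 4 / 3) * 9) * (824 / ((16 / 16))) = 39552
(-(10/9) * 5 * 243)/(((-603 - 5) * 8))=675/2432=0.28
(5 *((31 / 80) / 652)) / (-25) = -31 / 260800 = -0.00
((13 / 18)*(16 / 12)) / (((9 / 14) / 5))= 1820 / 243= 7.49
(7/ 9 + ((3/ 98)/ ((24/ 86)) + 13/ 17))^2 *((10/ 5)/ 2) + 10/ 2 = 27804629161/ 3597120576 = 7.73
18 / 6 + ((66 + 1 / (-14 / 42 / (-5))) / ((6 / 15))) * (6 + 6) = 2433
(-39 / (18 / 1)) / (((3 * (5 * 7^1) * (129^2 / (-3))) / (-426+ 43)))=-4979 / 3494610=-0.00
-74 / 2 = -37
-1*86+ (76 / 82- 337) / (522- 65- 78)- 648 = -11419405 / 15539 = -734.89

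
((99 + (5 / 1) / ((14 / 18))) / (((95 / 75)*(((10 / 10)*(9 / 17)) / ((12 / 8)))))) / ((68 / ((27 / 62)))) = 49815 / 32984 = 1.51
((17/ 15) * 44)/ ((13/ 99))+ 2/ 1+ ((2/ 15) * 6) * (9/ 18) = 4968/ 13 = 382.15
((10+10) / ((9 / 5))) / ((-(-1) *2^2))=25 / 9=2.78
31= 31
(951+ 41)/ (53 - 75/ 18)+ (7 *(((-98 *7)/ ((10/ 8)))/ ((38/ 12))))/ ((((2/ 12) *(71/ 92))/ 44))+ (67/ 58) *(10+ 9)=-47563799054731/ 114624530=-414953.06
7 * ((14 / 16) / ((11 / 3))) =147 / 88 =1.67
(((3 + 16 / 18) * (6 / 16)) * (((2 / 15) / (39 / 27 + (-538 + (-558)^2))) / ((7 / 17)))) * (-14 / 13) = -119 / 72733622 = -0.00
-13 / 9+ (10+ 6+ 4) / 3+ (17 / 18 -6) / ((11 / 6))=244 / 99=2.46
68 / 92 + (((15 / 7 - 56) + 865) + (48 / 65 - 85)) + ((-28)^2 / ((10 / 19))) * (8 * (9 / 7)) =167955092 / 10465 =16049.22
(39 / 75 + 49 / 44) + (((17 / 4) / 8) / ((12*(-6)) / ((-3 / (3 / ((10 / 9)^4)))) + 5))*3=478134837 / 287315600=1.66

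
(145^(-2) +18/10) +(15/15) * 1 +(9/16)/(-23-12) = 6555707/2354800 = 2.78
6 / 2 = 3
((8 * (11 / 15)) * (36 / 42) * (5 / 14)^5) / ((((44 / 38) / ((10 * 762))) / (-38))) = -859631250 / 117649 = -7306.75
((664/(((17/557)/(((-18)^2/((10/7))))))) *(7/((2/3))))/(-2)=-2201890068/85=-25904589.04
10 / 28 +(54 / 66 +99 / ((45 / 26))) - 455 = -305401 / 770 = -396.62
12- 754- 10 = -752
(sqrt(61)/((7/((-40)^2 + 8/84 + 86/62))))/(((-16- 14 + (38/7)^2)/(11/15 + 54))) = -171189173* sqrt(61)/7254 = -184316.26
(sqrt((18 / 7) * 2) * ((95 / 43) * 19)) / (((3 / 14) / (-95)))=-685900 * sqrt(7) / 43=-42202.81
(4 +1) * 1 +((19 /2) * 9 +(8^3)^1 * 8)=8373 /2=4186.50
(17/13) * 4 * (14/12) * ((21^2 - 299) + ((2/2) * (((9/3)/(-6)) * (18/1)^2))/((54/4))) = 2380/3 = 793.33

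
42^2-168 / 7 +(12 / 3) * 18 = 1812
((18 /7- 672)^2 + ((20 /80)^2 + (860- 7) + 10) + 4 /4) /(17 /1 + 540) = 806.10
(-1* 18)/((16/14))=-63/4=-15.75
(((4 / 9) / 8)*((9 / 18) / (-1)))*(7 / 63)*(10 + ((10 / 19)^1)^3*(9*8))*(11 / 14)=-773245 / 15556212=-0.05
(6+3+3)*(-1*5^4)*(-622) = 4665000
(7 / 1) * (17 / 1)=119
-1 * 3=-3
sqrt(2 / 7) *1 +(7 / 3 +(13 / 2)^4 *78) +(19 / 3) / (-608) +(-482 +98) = sqrt(14) / 7 +13329907 / 96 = 138853.73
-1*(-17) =17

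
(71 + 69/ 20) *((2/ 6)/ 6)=1489/ 360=4.14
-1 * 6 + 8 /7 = -34 /7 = -4.86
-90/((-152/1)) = 45/76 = 0.59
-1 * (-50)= 50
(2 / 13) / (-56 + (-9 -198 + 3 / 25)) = -25 / 42718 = -0.00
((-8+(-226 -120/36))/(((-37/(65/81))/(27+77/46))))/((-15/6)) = -12208664/206793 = -59.04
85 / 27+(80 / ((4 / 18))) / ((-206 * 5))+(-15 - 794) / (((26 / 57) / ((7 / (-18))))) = 100147135 / 144612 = 692.52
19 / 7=2.71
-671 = -671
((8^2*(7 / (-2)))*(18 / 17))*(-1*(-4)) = -16128 / 17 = -948.71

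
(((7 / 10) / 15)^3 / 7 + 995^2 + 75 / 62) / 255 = 103581492189019 / 26679375000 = 3882.46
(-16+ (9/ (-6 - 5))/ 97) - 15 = -33086/ 1067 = -31.01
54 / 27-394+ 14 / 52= -10185 / 26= -391.73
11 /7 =1.57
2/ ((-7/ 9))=-18/ 7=-2.57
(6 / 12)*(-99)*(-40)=1980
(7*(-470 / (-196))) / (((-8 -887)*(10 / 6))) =-141 / 12530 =-0.01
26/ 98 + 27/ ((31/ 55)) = 73168/ 1519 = 48.17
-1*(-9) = 9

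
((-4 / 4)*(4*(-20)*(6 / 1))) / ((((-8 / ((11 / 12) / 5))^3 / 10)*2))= -1331 / 46080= -0.03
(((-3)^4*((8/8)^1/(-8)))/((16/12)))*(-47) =11421/32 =356.91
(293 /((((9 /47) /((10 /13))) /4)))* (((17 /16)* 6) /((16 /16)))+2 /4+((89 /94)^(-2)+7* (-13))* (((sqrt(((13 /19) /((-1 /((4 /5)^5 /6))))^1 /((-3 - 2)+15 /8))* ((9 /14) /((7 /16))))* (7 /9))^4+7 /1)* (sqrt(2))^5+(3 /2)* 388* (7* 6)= 4247741 /78 - 12656061521059776864748* sqrt(2) /5028525791748046875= 50898.85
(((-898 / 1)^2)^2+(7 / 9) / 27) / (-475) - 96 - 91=-31603972501994 / 23085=-1369026315.88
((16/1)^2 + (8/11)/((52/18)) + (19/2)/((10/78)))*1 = 472403/1430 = 330.35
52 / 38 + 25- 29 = -50 / 19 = -2.63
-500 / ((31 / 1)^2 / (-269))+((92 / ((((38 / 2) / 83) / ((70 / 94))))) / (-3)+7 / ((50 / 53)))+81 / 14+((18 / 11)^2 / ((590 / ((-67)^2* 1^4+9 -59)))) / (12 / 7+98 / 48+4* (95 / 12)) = 1033065295429501261 / 19140861561515925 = 53.97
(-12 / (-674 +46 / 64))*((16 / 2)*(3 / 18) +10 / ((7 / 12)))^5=1125559862165504 / 29330652015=38374.87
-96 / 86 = -48 / 43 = -1.12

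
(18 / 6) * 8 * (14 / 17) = 336 / 17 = 19.76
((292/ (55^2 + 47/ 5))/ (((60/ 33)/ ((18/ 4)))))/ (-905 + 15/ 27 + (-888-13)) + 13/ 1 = 6409710485/ 493059656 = 13.00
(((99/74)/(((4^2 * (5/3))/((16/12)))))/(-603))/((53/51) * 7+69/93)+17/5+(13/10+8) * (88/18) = 184240060771/3770261520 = 48.87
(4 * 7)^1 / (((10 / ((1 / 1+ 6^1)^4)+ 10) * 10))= 16807 / 60050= 0.28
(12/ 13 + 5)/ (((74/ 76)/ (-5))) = -14630/ 481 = -30.42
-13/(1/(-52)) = 676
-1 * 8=-8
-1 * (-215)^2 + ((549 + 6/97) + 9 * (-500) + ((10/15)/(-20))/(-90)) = -13141078103/261900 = -50175.94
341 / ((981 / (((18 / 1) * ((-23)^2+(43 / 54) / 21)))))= 204575789 / 61803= 3310.13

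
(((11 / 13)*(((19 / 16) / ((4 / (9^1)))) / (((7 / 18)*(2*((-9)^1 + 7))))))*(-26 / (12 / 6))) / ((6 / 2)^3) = 627 / 896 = 0.70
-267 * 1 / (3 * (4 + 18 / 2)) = -6.85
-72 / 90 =-4 / 5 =-0.80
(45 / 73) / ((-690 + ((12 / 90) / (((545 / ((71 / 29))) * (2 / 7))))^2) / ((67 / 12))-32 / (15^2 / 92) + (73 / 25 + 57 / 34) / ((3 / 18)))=-2880764498559375 / 509793068736130697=-0.01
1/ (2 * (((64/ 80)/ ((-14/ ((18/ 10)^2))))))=-875/ 324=-2.70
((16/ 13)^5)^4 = 1208925819614629174706176/ 19004963774880799438801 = 63.61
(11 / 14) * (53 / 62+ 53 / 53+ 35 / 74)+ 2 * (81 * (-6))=-7789503 / 8029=-970.17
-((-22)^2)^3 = -113379904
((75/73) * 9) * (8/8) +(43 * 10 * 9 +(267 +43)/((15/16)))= 921971/219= 4209.91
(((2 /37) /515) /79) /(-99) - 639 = -95229630047 /149029155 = -639.00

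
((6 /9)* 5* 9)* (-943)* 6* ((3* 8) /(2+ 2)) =-1018440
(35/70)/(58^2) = 1/6728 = 0.00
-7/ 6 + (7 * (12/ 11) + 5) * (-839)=-699803/ 66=-10603.08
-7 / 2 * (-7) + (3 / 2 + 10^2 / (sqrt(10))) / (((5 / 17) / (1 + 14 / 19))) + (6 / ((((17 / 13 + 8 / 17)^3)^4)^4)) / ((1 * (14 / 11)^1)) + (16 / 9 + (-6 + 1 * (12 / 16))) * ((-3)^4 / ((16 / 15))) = -43.57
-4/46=-2/23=-0.09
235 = 235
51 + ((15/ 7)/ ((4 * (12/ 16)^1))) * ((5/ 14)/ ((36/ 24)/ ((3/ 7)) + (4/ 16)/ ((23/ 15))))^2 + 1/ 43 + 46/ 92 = 172628660977/ 3350058362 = 51.53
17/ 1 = 17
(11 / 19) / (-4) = -11 / 76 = -0.14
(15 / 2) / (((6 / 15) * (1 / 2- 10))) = -75 / 38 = -1.97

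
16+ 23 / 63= 1031 / 63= 16.37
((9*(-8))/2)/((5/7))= -252/5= -50.40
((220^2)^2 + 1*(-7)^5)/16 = 2342543193/16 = 146408949.56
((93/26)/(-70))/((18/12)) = -31/910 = -0.03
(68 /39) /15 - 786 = -459742 /585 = -785.88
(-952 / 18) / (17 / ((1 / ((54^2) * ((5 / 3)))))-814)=-238 / 368127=-0.00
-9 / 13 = -0.69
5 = 5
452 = 452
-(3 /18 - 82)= 491 /6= 81.83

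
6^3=216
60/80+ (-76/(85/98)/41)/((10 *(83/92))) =2968393/5785100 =0.51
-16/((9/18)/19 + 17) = -608/647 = -0.94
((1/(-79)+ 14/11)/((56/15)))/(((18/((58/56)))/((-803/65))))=-772705/3220672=-0.24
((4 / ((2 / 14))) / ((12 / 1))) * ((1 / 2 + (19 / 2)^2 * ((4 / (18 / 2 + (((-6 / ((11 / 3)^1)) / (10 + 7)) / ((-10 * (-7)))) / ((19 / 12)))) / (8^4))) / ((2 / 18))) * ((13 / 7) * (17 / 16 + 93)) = 45719146306015 / 24446828544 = 1870.15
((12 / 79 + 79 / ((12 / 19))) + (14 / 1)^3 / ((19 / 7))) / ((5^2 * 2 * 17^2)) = 20464921 / 260273400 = 0.08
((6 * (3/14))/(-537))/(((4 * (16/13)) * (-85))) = 39/6816320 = 0.00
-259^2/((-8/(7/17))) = 469567/136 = 3452.70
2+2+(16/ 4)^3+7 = 75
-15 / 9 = -5 / 3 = -1.67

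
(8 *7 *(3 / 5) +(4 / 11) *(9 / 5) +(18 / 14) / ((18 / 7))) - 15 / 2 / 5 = 1829 / 55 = 33.25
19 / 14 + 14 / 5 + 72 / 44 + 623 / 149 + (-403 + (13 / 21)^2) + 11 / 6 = -1412380804 / 3613995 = -390.81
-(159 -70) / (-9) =89 / 9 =9.89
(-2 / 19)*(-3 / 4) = 3 / 38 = 0.08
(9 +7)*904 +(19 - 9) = 14474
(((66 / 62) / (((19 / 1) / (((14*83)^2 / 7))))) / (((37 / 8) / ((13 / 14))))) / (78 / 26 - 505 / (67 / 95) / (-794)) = 2515525735008 / 4523551217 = 556.10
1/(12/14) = 7/6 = 1.17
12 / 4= 3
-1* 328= -328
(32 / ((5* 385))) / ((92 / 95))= 152 / 8855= 0.02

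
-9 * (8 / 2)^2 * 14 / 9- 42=-266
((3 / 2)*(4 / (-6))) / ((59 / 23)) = -23 / 59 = -0.39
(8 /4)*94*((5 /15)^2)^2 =188 /81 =2.32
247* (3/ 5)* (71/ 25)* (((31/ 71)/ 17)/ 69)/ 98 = 7657/ 4789750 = 0.00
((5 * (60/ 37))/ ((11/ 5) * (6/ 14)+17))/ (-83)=-2625/ 482147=-0.01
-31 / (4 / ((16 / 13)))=-124 / 13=-9.54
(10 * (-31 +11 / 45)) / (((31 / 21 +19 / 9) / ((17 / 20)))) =-41174 / 565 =-72.87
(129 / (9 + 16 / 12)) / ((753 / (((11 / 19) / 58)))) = 1419 / 8574662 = 0.00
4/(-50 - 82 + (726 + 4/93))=186/27623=0.01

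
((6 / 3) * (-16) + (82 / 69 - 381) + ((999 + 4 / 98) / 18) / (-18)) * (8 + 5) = -1969475287 / 365148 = -5393.64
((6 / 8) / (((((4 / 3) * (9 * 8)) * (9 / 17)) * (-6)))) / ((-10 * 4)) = 17 / 276480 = 0.00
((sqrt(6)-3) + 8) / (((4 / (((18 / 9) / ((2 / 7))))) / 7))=49 * sqrt(6) / 4 + 245 / 4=91.26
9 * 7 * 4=252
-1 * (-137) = 137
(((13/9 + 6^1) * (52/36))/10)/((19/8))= 3484/7695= 0.45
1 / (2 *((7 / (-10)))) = -5 / 7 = -0.71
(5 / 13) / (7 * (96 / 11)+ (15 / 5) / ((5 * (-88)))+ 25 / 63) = 138600 / 22155263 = 0.01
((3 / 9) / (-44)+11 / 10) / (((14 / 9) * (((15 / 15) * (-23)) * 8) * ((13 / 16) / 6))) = -927 / 32890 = -0.03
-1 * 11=-11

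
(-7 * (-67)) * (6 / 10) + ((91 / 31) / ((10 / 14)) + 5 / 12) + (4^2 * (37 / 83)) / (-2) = 43590749 / 154380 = 282.36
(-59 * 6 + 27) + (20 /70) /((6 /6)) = -326.71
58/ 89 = 0.65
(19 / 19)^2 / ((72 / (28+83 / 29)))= 895 / 2088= 0.43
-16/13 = -1.23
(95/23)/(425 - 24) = 95/9223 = 0.01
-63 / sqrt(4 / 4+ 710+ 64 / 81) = -567*sqrt(57655) / 57655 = -2.36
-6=-6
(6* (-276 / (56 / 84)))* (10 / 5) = -4968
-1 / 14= -0.07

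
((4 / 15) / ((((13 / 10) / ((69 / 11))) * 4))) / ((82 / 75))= 1725 / 5863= 0.29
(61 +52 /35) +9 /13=28746 /455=63.18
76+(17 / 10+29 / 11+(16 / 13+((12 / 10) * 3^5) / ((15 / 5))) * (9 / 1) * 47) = 59654669 / 1430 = 41716.55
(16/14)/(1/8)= 9.14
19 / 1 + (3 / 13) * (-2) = 18.54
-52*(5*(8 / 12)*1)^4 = -520000 / 81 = -6419.75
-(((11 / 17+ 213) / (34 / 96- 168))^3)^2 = -28075174439741574291077921243136 / 6553865677907382849704072779201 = -4.28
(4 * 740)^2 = 8761600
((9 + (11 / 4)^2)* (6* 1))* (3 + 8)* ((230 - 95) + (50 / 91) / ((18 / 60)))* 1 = 108889825 / 728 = 149573.94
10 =10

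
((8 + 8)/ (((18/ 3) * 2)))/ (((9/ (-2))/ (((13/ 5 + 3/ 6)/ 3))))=-124/ 405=-0.31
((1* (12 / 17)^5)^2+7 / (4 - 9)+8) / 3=22279128511979 / 10079969502245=2.21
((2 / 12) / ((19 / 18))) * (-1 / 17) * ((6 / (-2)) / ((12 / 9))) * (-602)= -8127 / 646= -12.58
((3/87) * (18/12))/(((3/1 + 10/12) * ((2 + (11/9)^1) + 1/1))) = 81/25346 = 0.00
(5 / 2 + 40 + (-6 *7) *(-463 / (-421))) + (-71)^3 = -301364169 / 842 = -357914.69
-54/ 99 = -6/ 11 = -0.55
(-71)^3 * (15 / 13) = -5368665 / 13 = -412974.23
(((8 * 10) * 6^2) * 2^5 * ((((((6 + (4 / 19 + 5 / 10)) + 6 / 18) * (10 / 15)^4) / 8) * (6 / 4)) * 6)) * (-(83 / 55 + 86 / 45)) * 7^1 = -1771771904 / 513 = -3453746.40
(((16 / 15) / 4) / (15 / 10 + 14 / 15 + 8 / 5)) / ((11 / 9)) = 72 / 1331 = 0.05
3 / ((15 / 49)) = 49 / 5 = 9.80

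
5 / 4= 1.25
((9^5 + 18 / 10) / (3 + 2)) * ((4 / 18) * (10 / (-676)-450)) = -997991326 / 845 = -1181054.82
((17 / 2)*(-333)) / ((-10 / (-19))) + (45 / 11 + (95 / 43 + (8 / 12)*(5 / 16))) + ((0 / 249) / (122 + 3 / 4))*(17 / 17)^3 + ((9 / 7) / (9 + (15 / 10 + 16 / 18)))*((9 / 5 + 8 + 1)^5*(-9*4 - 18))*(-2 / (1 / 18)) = 1641270288287871869 / 50906625000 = 32240799.47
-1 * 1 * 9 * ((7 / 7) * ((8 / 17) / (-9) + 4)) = -604 / 17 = -35.53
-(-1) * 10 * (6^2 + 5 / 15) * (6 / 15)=436 / 3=145.33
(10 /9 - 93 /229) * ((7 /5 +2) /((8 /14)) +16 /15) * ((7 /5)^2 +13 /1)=114390331 /1545750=74.00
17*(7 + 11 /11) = 136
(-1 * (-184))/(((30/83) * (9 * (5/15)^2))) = 7636/15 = 509.07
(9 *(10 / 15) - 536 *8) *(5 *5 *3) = -321150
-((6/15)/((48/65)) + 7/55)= -883/1320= -0.67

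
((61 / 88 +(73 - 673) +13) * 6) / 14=-154785 / 616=-251.27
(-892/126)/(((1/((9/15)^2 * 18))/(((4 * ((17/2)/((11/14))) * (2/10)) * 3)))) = -1191.06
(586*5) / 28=1465 / 14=104.64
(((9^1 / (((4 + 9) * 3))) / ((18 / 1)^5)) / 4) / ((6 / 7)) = 7 / 196515072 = 0.00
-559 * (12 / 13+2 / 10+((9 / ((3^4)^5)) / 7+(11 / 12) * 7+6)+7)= -622755319989503 / 54238868460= -11481.72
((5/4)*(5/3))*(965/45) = 4825/108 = 44.68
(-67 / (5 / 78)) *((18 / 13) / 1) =-7236 / 5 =-1447.20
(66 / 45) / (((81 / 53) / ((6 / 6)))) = 1166 / 1215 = 0.96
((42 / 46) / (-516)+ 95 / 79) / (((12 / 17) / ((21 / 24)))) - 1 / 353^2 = 1854868608151 / 1246185699712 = 1.49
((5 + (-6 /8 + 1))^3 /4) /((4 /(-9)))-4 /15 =-1254331 /15360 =-81.66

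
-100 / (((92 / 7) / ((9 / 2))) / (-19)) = 29925 / 46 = 650.54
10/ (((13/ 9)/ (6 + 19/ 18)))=635/ 13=48.85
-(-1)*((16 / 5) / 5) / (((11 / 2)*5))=32 / 1375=0.02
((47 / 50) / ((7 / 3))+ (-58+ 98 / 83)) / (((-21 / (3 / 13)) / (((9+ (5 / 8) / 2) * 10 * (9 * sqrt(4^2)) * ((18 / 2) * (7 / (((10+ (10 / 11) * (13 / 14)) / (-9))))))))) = -108672.64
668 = 668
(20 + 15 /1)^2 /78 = 1225 /78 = 15.71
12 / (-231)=-4 / 77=-0.05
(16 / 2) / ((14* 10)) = 2 / 35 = 0.06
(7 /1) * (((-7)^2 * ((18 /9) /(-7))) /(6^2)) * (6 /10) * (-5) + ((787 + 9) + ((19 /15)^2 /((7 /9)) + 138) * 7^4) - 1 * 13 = 50562313 /150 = 337082.09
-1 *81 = -81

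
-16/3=-5.33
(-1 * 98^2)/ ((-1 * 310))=4802/ 155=30.98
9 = 9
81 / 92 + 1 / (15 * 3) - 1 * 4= -12823 / 4140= -3.10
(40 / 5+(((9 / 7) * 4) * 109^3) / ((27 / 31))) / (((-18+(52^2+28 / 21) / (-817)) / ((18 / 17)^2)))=-21253903500456 / 52834691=-402271.75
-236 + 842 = 606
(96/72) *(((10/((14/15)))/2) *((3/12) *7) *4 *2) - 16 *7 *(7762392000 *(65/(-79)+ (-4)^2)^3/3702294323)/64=-3318900152127664900/260767927245371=-12727.41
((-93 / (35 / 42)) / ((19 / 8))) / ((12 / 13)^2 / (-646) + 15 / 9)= -38475216 / 1363595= -28.22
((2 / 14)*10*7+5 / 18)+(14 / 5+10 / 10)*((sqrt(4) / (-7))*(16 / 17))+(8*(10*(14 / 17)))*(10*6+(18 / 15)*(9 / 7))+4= 43566611 / 10710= 4067.84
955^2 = 912025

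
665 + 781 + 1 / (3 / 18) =1452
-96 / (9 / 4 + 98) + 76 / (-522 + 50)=-1.12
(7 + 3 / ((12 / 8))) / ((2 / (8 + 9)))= 153 / 2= 76.50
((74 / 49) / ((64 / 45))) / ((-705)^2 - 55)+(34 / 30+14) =15.13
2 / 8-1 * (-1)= 1.25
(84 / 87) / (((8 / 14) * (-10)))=-0.17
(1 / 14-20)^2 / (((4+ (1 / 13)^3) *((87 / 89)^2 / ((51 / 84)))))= 150513677613 / 2386165936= 63.08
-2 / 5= -0.40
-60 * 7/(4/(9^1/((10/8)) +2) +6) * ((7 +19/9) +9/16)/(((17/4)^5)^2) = -73489776640/223775322949839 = -0.00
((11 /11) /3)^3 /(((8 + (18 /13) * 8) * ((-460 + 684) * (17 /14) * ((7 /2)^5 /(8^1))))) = 26 /239146803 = 0.00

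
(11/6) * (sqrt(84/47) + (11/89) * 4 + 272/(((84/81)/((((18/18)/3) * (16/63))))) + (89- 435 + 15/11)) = -15443683/26166 + 11 * sqrt(987)/141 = -587.77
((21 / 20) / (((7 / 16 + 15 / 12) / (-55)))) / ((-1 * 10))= 154 / 45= 3.42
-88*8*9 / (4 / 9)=-14256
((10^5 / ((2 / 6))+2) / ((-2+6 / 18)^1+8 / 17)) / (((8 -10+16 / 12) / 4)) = 91800612 / 61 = 1504928.07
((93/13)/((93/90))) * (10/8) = 225/26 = 8.65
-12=-12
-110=-110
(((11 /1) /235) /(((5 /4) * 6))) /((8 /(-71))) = -781 /14100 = -0.06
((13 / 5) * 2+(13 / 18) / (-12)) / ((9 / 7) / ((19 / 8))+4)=1.13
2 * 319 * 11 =7018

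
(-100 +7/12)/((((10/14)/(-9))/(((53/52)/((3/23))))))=10179869/1040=9788.34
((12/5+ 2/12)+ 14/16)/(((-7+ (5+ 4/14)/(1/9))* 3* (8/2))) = 2891/408960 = 0.01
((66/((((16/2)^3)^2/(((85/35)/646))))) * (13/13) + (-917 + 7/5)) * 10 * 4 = -159612665691/4358144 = -36624.00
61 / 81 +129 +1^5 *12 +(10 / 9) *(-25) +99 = 17251 / 81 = 212.98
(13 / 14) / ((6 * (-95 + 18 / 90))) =-65 / 39816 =-0.00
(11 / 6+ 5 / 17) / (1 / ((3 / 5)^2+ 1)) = 217 / 75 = 2.89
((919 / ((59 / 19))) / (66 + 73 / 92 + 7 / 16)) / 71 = 6425648 / 103640049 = 0.06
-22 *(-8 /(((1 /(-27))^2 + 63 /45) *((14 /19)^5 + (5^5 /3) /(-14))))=-16678903820040 /9852336919459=-1.69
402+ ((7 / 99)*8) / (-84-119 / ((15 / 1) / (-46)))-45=3546101 / 9933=357.00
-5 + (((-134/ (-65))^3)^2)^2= 33487976588060654299668731/ 5688009063105712890625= 5887.47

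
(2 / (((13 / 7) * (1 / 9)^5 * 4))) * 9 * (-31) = -115322697 / 26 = -4435488.35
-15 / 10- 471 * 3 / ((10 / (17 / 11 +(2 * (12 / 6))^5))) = -144911.07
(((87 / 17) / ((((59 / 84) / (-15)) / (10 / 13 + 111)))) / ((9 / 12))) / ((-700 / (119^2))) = 1263604356 / 3835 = 329492.66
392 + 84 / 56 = 787 / 2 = 393.50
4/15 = 0.27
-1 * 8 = -8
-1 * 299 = -299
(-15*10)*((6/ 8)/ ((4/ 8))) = -225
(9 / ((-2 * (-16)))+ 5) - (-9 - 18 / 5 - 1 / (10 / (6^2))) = 3437 / 160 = 21.48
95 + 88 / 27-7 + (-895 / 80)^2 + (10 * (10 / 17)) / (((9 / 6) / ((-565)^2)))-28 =147121020035 / 117504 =1252051.16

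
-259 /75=-3.45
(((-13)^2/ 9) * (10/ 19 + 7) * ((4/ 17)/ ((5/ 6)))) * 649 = 125475064/ 4845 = 25897.85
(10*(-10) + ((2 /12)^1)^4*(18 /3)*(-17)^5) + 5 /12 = -6673.00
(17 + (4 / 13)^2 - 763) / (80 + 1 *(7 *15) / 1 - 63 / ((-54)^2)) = -40842792 / 10128677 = -4.03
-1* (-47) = 47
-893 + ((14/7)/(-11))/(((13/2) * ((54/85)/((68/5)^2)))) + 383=-10002766/19305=-518.14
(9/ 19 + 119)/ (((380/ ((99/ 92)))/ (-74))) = -831501/ 33212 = -25.04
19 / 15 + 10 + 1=184 / 15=12.27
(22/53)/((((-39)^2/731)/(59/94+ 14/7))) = 152779/291447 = 0.52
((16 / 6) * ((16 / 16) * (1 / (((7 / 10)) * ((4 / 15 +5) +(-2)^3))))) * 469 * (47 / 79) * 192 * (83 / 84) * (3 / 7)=-5018246400 / 158711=-31618.77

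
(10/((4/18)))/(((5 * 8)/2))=9/4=2.25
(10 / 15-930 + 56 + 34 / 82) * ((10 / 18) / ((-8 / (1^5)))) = 536845 / 8856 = 60.62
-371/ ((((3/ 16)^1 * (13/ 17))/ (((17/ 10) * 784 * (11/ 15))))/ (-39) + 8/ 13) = -96164292224/ 159508529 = -602.88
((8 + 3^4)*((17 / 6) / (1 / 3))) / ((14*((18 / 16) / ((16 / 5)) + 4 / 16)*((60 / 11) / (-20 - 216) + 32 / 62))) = 88552864 / 486031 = 182.20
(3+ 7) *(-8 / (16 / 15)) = -75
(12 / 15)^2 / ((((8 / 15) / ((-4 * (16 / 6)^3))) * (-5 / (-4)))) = -72.82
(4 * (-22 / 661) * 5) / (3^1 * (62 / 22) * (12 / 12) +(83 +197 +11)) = -0.00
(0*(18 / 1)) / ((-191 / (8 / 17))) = 0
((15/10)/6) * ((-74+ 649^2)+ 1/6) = 2526763/24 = 105281.79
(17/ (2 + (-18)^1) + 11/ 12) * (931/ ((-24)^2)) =-6517/ 27648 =-0.24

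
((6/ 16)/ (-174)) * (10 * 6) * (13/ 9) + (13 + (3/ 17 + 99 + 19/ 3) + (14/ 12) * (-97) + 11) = 95581/ 5916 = 16.16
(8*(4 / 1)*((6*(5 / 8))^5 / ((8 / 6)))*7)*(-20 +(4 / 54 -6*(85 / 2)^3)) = -29381394853125 / 512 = -57385536822.51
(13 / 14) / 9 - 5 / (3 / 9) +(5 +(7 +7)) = 517 / 126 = 4.10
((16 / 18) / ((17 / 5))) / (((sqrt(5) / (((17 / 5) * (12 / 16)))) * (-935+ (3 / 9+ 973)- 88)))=-2 * sqrt(5) / 745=-0.01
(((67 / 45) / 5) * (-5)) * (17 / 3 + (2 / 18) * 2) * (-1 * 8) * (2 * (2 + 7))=56816 / 45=1262.58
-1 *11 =-11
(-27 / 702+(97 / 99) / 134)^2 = 7214596 / 7435440441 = 0.00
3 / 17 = 0.18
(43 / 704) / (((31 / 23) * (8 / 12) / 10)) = 0.68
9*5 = 45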